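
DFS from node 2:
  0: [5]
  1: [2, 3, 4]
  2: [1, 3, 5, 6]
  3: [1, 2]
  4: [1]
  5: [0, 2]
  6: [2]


Visit 2, push [6, 5, 3, 1]
Visit 1, push [4, 3]
Visit 3, push []
Visit 4, push []
Visit 5, push [0]
Visit 0, push []
Visit 6, push []

DFS order: [2, 1, 3, 4, 5, 0, 6]


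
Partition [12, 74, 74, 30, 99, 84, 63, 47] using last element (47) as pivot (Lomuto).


Pivot: 47
  12 <= 47: advance i (no swap)
  30 <= 47: swap -> [12, 30, 74, 74, 99, 84, 63, 47]
Place pivot at 2: [12, 30, 47, 74, 99, 84, 63, 74]

Partitioned: [12, 30, 47, 74, 99, 84, 63, 74]


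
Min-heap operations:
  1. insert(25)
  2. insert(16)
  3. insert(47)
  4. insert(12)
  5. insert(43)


insert(25) -> [25]
insert(16) -> [16, 25]
insert(47) -> [16, 25, 47]
insert(12) -> [12, 16, 47, 25]
insert(43) -> [12, 16, 47, 25, 43]

Final heap: [12, 16, 47, 25, 43]


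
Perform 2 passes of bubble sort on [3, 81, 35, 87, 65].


Initial: [3, 81, 35, 87, 65]
Pass 1: [3, 35, 81, 65, 87] (2 swaps)
Pass 2: [3, 35, 65, 81, 87] (1 swaps)

After 2 passes: [3, 35, 65, 81, 87]


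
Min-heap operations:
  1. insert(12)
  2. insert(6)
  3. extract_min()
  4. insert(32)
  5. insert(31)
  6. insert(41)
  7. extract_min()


insert(12) -> [12]
insert(6) -> [6, 12]
extract_min()->6, [12]
insert(32) -> [12, 32]
insert(31) -> [12, 32, 31]
insert(41) -> [12, 32, 31, 41]
extract_min()->12, [31, 32, 41]

Final heap: [31, 32, 41]


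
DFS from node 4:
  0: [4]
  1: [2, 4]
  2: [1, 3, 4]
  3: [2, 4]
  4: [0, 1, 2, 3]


Visit 4, push [3, 2, 1, 0]
Visit 0, push []
Visit 1, push [2]
Visit 2, push [3]
Visit 3, push []

DFS order: [4, 0, 1, 2, 3]


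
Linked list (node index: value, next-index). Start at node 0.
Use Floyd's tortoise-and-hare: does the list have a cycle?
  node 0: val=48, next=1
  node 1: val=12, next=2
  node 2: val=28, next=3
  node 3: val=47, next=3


Floyd's tortoise (slow, +1) and hare (fast, +2):
  init: slow=0, fast=0
  step 1: slow=1, fast=2
  step 2: slow=2, fast=3
  step 3: slow=3, fast=3
  slow == fast at node 3: cycle detected

Cycle: yes


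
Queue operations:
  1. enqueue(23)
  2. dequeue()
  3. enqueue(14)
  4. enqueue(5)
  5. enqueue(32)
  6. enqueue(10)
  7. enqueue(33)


enqueue(23) -> [23]
dequeue()->23, []
enqueue(14) -> [14]
enqueue(5) -> [14, 5]
enqueue(32) -> [14, 5, 32]
enqueue(10) -> [14, 5, 32, 10]
enqueue(33) -> [14, 5, 32, 10, 33]

Final queue: [14, 5, 32, 10, 33]


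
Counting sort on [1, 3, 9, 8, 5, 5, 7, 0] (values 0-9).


Input: [1, 3, 9, 8, 5, 5, 7, 0]
Counts: [1, 1, 0, 1, 0, 2, 0, 1, 1, 1]

Sorted: [0, 1, 3, 5, 5, 7, 8, 9]


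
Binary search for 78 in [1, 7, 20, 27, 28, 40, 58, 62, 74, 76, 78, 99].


Step 1: lo=0, hi=11, mid=5, val=40
Step 2: lo=6, hi=11, mid=8, val=74
Step 3: lo=9, hi=11, mid=10, val=78

Found at index 10


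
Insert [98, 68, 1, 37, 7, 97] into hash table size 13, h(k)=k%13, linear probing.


Insert 98: h=7 -> slot 7
Insert 68: h=3 -> slot 3
Insert 1: h=1 -> slot 1
Insert 37: h=11 -> slot 11
Insert 7: h=7, 1 probes -> slot 8
Insert 97: h=6 -> slot 6

Table: [None, 1, None, 68, None, None, 97, 98, 7, None, None, 37, None]


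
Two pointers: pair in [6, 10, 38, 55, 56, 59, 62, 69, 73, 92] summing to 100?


lo=0(6)+hi=9(92)=98
lo=1(10)+hi=9(92)=102
lo=1(10)+hi=8(73)=83
lo=2(38)+hi=8(73)=111
lo=2(38)+hi=7(69)=107
lo=2(38)+hi=6(62)=100

Yes: 38+62=100


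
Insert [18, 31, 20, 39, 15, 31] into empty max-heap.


Insert 18: [18]
Insert 31: [31, 18]
Insert 20: [31, 18, 20]
Insert 39: [39, 31, 20, 18]
Insert 15: [39, 31, 20, 18, 15]
Insert 31: [39, 31, 31, 18, 15, 20]

Final heap: [39, 31, 31, 18, 15, 20]


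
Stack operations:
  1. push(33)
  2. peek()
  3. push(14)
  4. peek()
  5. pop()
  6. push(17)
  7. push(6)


push(33) -> [33]
peek()->33
push(14) -> [33, 14]
peek()->14
pop()->14, [33]
push(17) -> [33, 17]
push(6) -> [33, 17, 6]

Final stack: [33, 17, 6]


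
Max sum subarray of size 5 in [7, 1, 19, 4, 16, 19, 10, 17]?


[0:5]: 47
[1:6]: 59
[2:7]: 68
[3:8]: 66

Max: 68 at [2:7]


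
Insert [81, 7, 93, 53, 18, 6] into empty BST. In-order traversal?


Insert 81: root
Insert 7: L from 81
Insert 93: R from 81
Insert 53: L from 81 -> R from 7
Insert 18: L from 81 -> R from 7 -> L from 53
Insert 6: L from 81 -> L from 7

In-order: [6, 7, 18, 53, 81, 93]


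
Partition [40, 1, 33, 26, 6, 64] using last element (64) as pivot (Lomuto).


Pivot: 64
  40 <= 64: advance i (no swap)
  1 <= 64: advance i (no swap)
  33 <= 64: advance i (no swap)
  26 <= 64: advance i (no swap)
  6 <= 64: advance i (no swap)
Place pivot at 5: [40, 1, 33, 26, 6, 64]

Partitioned: [40, 1, 33, 26, 6, 64]


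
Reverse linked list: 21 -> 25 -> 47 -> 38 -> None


Step 1: curr=21, set curr.next=prev(None) | reversed so far: 21
Step 2: curr=25, set curr.next=prev(21) | reversed so far: 25 -> 21
Step 3: curr=47, set curr.next=prev(25) | reversed so far: 47 -> 25 -> 21
Step 4: curr=38, set curr.next=prev(47) | reversed so far: 38 -> 47 -> 25 -> 21

38 -> 47 -> 25 -> 21 -> None


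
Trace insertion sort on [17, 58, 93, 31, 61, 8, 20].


Initial: [17, 58, 93, 31, 61, 8, 20]
Insert 58: [17, 58, 93, 31, 61, 8, 20]
Insert 93: [17, 58, 93, 31, 61, 8, 20]
Insert 31: [17, 31, 58, 93, 61, 8, 20]
Insert 61: [17, 31, 58, 61, 93, 8, 20]
Insert 8: [8, 17, 31, 58, 61, 93, 20]
Insert 20: [8, 17, 20, 31, 58, 61, 93]

Sorted: [8, 17, 20, 31, 58, 61, 93]


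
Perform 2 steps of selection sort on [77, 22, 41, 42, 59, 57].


Initial: [77, 22, 41, 42, 59, 57]
Step 1: min=22 at 1
  Swap: [22, 77, 41, 42, 59, 57]
Step 2: min=41 at 2
  Swap: [22, 41, 77, 42, 59, 57]

After 2 steps: [22, 41, 77, 42, 59, 57]


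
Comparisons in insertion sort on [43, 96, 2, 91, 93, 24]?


Algorithm: insertion sort
Input: [43, 96, 2, 91, 93, 24]
Sorted: [2, 24, 43, 91, 93, 96]

12


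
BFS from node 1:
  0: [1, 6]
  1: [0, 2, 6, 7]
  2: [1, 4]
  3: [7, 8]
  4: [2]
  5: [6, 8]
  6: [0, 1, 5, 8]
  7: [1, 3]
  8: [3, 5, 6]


Visit 1, enqueue [0, 2, 6, 7]
Visit 0, enqueue []
Visit 2, enqueue [4]
Visit 6, enqueue [5, 8]
Visit 7, enqueue [3]
Visit 4, enqueue []
Visit 5, enqueue []
Visit 8, enqueue []
Visit 3, enqueue []

BFS order: [1, 0, 2, 6, 7, 4, 5, 8, 3]


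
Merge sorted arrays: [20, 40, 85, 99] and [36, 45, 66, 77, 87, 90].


Take 20 from A
Take 36 from B
Take 40 from A
Take 45 from B
Take 66 from B
Take 77 from B
Take 85 from A
Take 87 from B
Take 90 from B

Merged: [20, 36, 40, 45, 66, 77, 85, 87, 90, 99]


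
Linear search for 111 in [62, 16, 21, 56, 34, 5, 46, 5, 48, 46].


i=0: 62!=111
i=1: 16!=111
i=2: 21!=111
i=3: 56!=111
i=4: 34!=111
i=5: 5!=111
i=6: 46!=111
i=7: 5!=111
i=8: 48!=111
i=9: 46!=111

Not found, 10 comps


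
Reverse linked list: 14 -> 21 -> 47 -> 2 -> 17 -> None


Step 1: curr=14, set curr.next=prev(None) | reversed so far: 14
Step 2: curr=21, set curr.next=prev(14) | reversed so far: 21 -> 14
Step 3: curr=47, set curr.next=prev(21) | reversed so far: 47 -> 21 -> 14
Step 4: curr=2, set curr.next=prev(47) | reversed so far: 2 -> 47 -> 21 -> 14
Step 5: curr=17, set curr.next=prev(2) | reversed so far: 17 -> 2 -> 47 -> 21 -> 14

17 -> 2 -> 47 -> 21 -> 14 -> None


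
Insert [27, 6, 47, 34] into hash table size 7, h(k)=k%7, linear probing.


Insert 27: h=6 -> slot 6
Insert 6: h=6, 1 probes -> slot 0
Insert 47: h=5 -> slot 5
Insert 34: h=6, 2 probes -> slot 1

Table: [6, 34, None, None, None, 47, 27]


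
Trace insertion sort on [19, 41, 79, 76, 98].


Initial: [19, 41, 79, 76, 98]
Insert 41: [19, 41, 79, 76, 98]
Insert 79: [19, 41, 79, 76, 98]
Insert 76: [19, 41, 76, 79, 98]
Insert 98: [19, 41, 76, 79, 98]

Sorted: [19, 41, 76, 79, 98]


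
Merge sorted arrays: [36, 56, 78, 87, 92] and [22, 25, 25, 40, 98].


Take 22 from B
Take 25 from B
Take 25 from B
Take 36 from A
Take 40 from B
Take 56 from A
Take 78 from A
Take 87 from A
Take 92 from A

Merged: [22, 25, 25, 36, 40, 56, 78, 87, 92, 98]


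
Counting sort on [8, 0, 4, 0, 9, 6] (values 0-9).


Input: [8, 0, 4, 0, 9, 6]
Counts: [2, 0, 0, 0, 1, 0, 1, 0, 1, 1]

Sorted: [0, 0, 4, 6, 8, 9]


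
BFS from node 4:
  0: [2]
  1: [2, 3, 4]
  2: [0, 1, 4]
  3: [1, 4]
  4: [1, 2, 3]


Visit 4, enqueue [1, 2, 3]
Visit 1, enqueue []
Visit 2, enqueue [0]
Visit 3, enqueue []
Visit 0, enqueue []

BFS order: [4, 1, 2, 3, 0]


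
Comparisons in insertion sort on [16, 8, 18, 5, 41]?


Algorithm: insertion sort
Input: [16, 8, 18, 5, 41]
Sorted: [5, 8, 16, 18, 41]

6


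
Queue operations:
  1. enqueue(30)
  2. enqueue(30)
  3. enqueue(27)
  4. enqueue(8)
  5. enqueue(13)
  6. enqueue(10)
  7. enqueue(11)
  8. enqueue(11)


enqueue(30) -> [30]
enqueue(30) -> [30, 30]
enqueue(27) -> [30, 30, 27]
enqueue(8) -> [30, 30, 27, 8]
enqueue(13) -> [30, 30, 27, 8, 13]
enqueue(10) -> [30, 30, 27, 8, 13, 10]
enqueue(11) -> [30, 30, 27, 8, 13, 10, 11]
enqueue(11) -> [30, 30, 27, 8, 13, 10, 11, 11]

Final queue: [30, 30, 27, 8, 13, 10, 11, 11]


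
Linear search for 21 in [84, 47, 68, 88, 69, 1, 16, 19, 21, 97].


i=0: 84!=21
i=1: 47!=21
i=2: 68!=21
i=3: 88!=21
i=4: 69!=21
i=5: 1!=21
i=6: 16!=21
i=7: 19!=21
i=8: 21==21 found!

Found at 8, 9 comps


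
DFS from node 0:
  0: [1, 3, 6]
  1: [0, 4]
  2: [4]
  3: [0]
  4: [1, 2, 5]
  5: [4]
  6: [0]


Visit 0, push [6, 3, 1]
Visit 1, push [4]
Visit 4, push [5, 2]
Visit 2, push []
Visit 5, push []
Visit 3, push []
Visit 6, push []

DFS order: [0, 1, 4, 2, 5, 3, 6]


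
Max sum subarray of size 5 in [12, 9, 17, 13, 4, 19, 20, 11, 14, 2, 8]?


[0:5]: 55
[1:6]: 62
[2:7]: 73
[3:8]: 67
[4:9]: 68
[5:10]: 66
[6:11]: 55

Max: 73 at [2:7]


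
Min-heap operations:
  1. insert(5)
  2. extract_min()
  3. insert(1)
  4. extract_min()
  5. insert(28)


insert(5) -> [5]
extract_min()->5, []
insert(1) -> [1]
extract_min()->1, []
insert(28) -> [28]

Final heap: [28]


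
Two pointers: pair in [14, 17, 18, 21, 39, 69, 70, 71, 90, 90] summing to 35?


lo=0(14)+hi=9(90)=104
lo=0(14)+hi=8(90)=104
lo=0(14)+hi=7(71)=85
lo=0(14)+hi=6(70)=84
lo=0(14)+hi=5(69)=83
lo=0(14)+hi=4(39)=53
lo=0(14)+hi=3(21)=35

Yes: 14+21=35


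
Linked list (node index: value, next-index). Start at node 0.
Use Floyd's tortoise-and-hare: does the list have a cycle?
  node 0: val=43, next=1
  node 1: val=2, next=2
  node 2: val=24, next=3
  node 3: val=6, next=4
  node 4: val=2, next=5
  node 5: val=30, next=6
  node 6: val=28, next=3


Floyd's tortoise (slow, +1) and hare (fast, +2):
  init: slow=0, fast=0
  step 1: slow=1, fast=2
  step 2: slow=2, fast=4
  step 3: slow=3, fast=6
  step 4: slow=4, fast=4
  slow == fast at node 4: cycle detected

Cycle: yes


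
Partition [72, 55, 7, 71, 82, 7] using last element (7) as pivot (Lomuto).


Pivot: 7
  7 <= 7: swap -> [7, 55, 72, 71, 82, 7]
Place pivot at 1: [7, 7, 72, 71, 82, 55]

Partitioned: [7, 7, 72, 71, 82, 55]


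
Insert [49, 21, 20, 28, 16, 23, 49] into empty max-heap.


Insert 49: [49]
Insert 21: [49, 21]
Insert 20: [49, 21, 20]
Insert 28: [49, 28, 20, 21]
Insert 16: [49, 28, 20, 21, 16]
Insert 23: [49, 28, 23, 21, 16, 20]
Insert 49: [49, 28, 49, 21, 16, 20, 23]

Final heap: [49, 28, 49, 21, 16, 20, 23]


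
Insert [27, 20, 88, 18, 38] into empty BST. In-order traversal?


Insert 27: root
Insert 20: L from 27
Insert 88: R from 27
Insert 18: L from 27 -> L from 20
Insert 38: R from 27 -> L from 88

In-order: [18, 20, 27, 38, 88]


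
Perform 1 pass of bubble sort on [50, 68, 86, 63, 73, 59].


Initial: [50, 68, 86, 63, 73, 59]
Pass 1: [50, 68, 63, 73, 59, 86] (3 swaps)

After 1 pass: [50, 68, 63, 73, 59, 86]


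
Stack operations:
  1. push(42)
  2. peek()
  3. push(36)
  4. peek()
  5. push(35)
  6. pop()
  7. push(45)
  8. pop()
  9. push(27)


push(42) -> [42]
peek()->42
push(36) -> [42, 36]
peek()->36
push(35) -> [42, 36, 35]
pop()->35, [42, 36]
push(45) -> [42, 36, 45]
pop()->45, [42, 36]
push(27) -> [42, 36, 27]

Final stack: [42, 36, 27]


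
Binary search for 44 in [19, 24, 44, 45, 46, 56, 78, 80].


Step 1: lo=0, hi=7, mid=3, val=45
Step 2: lo=0, hi=2, mid=1, val=24
Step 3: lo=2, hi=2, mid=2, val=44

Found at index 2


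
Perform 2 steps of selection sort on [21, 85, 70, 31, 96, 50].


Initial: [21, 85, 70, 31, 96, 50]
Step 1: min=21 at 0
  Swap: [21, 85, 70, 31, 96, 50]
Step 2: min=31 at 3
  Swap: [21, 31, 70, 85, 96, 50]

After 2 steps: [21, 31, 70, 85, 96, 50]


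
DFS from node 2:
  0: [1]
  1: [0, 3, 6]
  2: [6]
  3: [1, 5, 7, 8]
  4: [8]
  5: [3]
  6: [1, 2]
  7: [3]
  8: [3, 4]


Visit 2, push [6]
Visit 6, push [1]
Visit 1, push [3, 0]
Visit 0, push []
Visit 3, push [8, 7, 5]
Visit 5, push []
Visit 7, push []
Visit 8, push [4]
Visit 4, push []

DFS order: [2, 6, 1, 0, 3, 5, 7, 8, 4]


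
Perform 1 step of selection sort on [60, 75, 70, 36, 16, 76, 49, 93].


Initial: [60, 75, 70, 36, 16, 76, 49, 93]
Step 1: min=16 at 4
  Swap: [16, 75, 70, 36, 60, 76, 49, 93]

After 1 step: [16, 75, 70, 36, 60, 76, 49, 93]


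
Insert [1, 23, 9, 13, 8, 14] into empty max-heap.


Insert 1: [1]
Insert 23: [23, 1]
Insert 9: [23, 1, 9]
Insert 13: [23, 13, 9, 1]
Insert 8: [23, 13, 9, 1, 8]
Insert 14: [23, 13, 14, 1, 8, 9]

Final heap: [23, 13, 14, 1, 8, 9]


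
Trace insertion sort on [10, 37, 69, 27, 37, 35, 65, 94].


Initial: [10, 37, 69, 27, 37, 35, 65, 94]
Insert 37: [10, 37, 69, 27, 37, 35, 65, 94]
Insert 69: [10, 37, 69, 27, 37, 35, 65, 94]
Insert 27: [10, 27, 37, 69, 37, 35, 65, 94]
Insert 37: [10, 27, 37, 37, 69, 35, 65, 94]
Insert 35: [10, 27, 35, 37, 37, 69, 65, 94]
Insert 65: [10, 27, 35, 37, 37, 65, 69, 94]
Insert 94: [10, 27, 35, 37, 37, 65, 69, 94]

Sorted: [10, 27, 35, 37, 37, 65, 69, 94]


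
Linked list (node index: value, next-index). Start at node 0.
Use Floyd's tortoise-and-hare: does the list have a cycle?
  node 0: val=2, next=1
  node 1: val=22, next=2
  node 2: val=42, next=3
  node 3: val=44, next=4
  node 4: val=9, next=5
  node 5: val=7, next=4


Floyd's tortoise (slow, +1) and hare (fast, +2):
  init: slow=0, fast=0
  step 1: slow=1, fast=2
  step 2: slow=2, fast=4
  step 3: slow=3, fast=4
  step 4: slow=4, fast=4
  slow == fast at node 4: cycle detected

Cycle: yes


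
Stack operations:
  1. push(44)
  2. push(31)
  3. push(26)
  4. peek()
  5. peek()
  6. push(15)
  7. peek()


push(44) -> [44]
push(31) -> [44, 31]
push(26) -> [44, 31, 26]
peek()->26
peek()->26
push(15) -> [44, 31, 26, 15]
peek()->15

Final stack: [44, 31, 26, 15]


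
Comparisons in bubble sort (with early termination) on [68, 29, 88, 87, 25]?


Algorithm: bubble sort (with early termination)
Input: [68, 29, 88, 87, 25]
Sorted: [25, 29, 68, 87, 88]

10


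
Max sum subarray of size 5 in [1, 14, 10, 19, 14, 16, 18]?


[0:5]: 58
[1:6]: 73
[2:7]: 77

Max: 77 at [2:7]


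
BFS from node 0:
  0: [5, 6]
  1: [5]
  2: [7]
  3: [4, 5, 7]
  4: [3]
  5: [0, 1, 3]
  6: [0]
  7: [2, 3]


Visit 0, enqueue [5, 6]
Visit 5, enqueue [1, 3]
Visit 6, enqueue []
Visit 1, enqueue []
Visit 3, enqueue [4, 7]
Visit 4, enqueue []
Visit 7, enqueue [2]
Visit 2, enqueue []

BFS order: [0, 5, 6, 1, 3, 4, 7, 2]


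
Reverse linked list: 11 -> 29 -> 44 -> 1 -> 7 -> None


Step 1: curr=11, set curr.next=prev(None) | reversed so far: 11
Step 2: curr=29, set curr.next=prev(11) | reversed so far: 29 -> 11
Step 3: curr=44, set curr.next=prev(29) | reversed so far: 44 -> 29 -> 11
Step 4: curr=1, set curr.next=prev(44) | reversed so far: 1 -> 44 -> 29 -> 11
Step 5: curr=7, set curr.next=prev(1) | reversed so far: 7 -> 1 -> 44 -> 29 -> 11

7 -> 1 -> 44 -> 29 -> 11 -> None


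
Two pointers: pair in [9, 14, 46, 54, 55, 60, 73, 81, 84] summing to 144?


lo=0(9)+hi=8(84)=93
lo=1(14)+hi=8(84)=98
lo=2(46)+hi=8(84)=130
lo=3(54)+hi=8(84)=138
lo=4(55)+hi=8(84)=139
lo=5(60)+hi=8(84)=144

Yes: 60+84=144


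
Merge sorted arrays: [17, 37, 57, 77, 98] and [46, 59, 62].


Take 17 from A
Take 37 from A
Take 46 from B
Take 57 from A
Take 59 from B
Take 62 from B

Merged: [17, 37, 46, 57, 59, 62, 77, 98]


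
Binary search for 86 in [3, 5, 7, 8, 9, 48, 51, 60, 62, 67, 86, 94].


Step 1: lo=0, hi=11, mid=5, val=48
Step 2: lo=6, hi=11, mid=8, val=62
Step 3: lo=9, hi=11, mid=10, val=86

Found at index 10


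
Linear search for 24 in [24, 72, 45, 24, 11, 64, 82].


i=0: 24==24 found!

Found at 0, 1 comps


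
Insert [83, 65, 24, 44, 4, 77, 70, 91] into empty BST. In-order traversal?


Insert 83: root
Insert 65: L from 83
Insert 24: L from 83 -> L from 65
Insert 44: L from 83 -> L from 65 -> R from 24
Insert 4: L from 83 -> L from 65 -> L from 24
Insert 77: L from 83 -> R from 65
Insert 70: L from 83 -> R from 65 -> L from 77
Insert 91: R from 83

In-order: [4, 24, 44, 65, 70, 77, 83, 91]


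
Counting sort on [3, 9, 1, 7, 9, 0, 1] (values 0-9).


Input: [3, 9, 1, 7, 9, 0, 1]
Counts: [1, 2, 0, 1, 0, 0, 0, 1, 0, 2]

Sorted: [0, 1, 1, 3, 7, 9, 9]


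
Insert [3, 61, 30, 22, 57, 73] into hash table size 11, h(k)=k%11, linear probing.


Insert 3: h=3 -> slot 3
Insert 61: h=6 -> slot 6
Insert 30: h=8 -> slot 8
Insert 22: h=0 -> slot 0
Insert 57: h=2 -> slot 2
Insert 73: h=7 -> slot 7

Table: [22, None, 57, 3, None, None, 61, 73, 30, None, None]


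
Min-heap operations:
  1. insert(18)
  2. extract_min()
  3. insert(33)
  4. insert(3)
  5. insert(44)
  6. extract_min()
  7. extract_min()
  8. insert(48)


insert(18) -> [18]
extract_min()->18, []
insert(33) -> [33]
insert(3) -> [3, 33]
insert(44) -> [3, 33, 44]
extract_min()->3, [33, 44]
extract_min()->33, [44]
insert(48) -> [44, 48]

Final heap: [44, 48]


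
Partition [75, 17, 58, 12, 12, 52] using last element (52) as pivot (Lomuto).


Pivot: 52
  17 <= 52: swap -> [17, 75, 58, 12, 12, 52]
  12 <= 52: swap -> [17, 12, 58, 75, 12, 52]
  12 <= 52: swap -> [17, 12, 12, 75, 58, 52]
Place pivot at 3: [17, 12, 12, 52, 58, 75]

Partitioned: [17, 12, 12, 52, 58, 75]


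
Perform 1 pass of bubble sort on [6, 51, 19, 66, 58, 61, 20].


Initial: [6, 51, 19, 66, 58, 61, 20]
Pass 1: [6, 19, 51, 58, 61, 20, 66] (4 swaps)

After 1 pass: [6, 19, 51, 58, 61, 20, 66]


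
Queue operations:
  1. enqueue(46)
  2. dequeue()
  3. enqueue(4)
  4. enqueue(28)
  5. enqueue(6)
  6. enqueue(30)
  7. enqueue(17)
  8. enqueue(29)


enqueue(46) -> [46]
dequeue()->46, []
enqueue(4) -> [4]
enqueue(28) -> [4, 28]
enqueue(6) -> [4, 28, 6]
enqueue(30) -> [4, 28, 6, 30]
enqueue(17) -> [4, 28, 6, 30, 17]
enqueue(29) -> [4, 28, 6, 30, 17, 29]

Final queue: [4, 28, 6, 30, 17, 29]


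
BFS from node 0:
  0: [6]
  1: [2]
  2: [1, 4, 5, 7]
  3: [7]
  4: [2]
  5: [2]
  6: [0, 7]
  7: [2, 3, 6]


Visit 0, enqueue [6]
Visit 6, enqueue [7]
Visit 7, enqueue [2, 3]
Visit 2, enqueue [1, 4, 5]
Visit 3, enqueue []
Visit 1, enqueue []
Visit 4, enqueue []
Visit 5, enqueue []

BFS order: [0, 6, 7, 2, 3, 1, 4, 5]


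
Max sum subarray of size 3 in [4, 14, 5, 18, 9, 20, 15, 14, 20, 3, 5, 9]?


[0:3]: 23
[1:4]: 37
[2:5]: 32
[3:6]: 47
[4:7]: 44
[5:8]: 49
[6:9]: 49
[7:10]: 37
[8:11]: 28
[9:12]: 17

Max: 49 at [5:8]


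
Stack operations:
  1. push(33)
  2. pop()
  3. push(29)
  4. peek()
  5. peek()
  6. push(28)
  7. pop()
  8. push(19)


push(33) -> [33]
pop()->33, []
push(29) -> [29]
peek()->29
peek()->29
push(28) -> [29, 28]
pop()->28, [29]
push(19) -> [29, 19]

Final stack: [29, 19]


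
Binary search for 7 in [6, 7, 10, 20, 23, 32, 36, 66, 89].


Step 1: lo=0, hi=8, mid=4, val=23
Step 2: lo=0, hi=3, mid=1, val=7

Found at index 1


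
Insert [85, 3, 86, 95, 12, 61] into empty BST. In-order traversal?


Insert 85: root
Insert 3: L from 85
Insert 86: R from 85
Insert 95: R from 85 -> R from 86
Insert 12: L from 85 -> R from 3
Insert 61: L from 85 -> R from 3 -> R from 12

In-order: [3, 12, 61, 85, 86, 95]


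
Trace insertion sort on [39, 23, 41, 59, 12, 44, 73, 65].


Initial: [39, 23, 41, 59, 12, 44, 73, 65]
Insert 23: [23, 39, 41, 59, 12, 44, 73, 65]
Insert 41: [23, 39, 41, 59, 12, 44, 73, 65]
Insert 59: [23, 39, 41, 59, 12, 44, 73, 65]
Insert 12: [12, 23, 39, 41, 59, 44, 73, 65]
Insert 44: [12, 23, 39, 41, 44, 59, 73, 65]
Insert 73: [12, 23, 39, 41, 44, 59, 73, 65]
Insert 65: [12, 23, 39, 41, 44, 59, 65, 73]

Sorted: [12, 23, 39, 41, 44, 59, 65, 73]


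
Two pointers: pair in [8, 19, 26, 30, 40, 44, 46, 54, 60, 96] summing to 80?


lo=0(8)+hi=9(96)=104
lo=0(8)+hi=8(60)=68
lo=1(19)+hi=8(60)=79
lo=2(26)+hi=8(60)=86
lo=2(26)+hi=7(54)=80

Yes: 26+54=80


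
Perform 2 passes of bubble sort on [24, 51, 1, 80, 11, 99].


Initial: [24, 51, 1, 80, 11, 99]
Pass 1: [24, 1, 51, 11, 80, 99] (2 swaps)
Pass 2: [1, 24, 11, 51, 80, 99] (2 swaps)

After 2 passes: [1, 24, 11, 51, 80, 99]


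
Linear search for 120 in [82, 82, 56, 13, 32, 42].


i=0: 82!=120
i=1: 82!=120
i=2: 56!=120
i=3: 13!=120
i=4: 32!=120
i=5: 42!=120

Not found, 6 comps


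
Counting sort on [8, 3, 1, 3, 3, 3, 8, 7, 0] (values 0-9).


Input: [8, 3, 1, 3, 3, 3, 8, 7, 0]
Counts: [1, 1, 0, 4, 0, 0, 0, 1, 2, 0]

Sorted: [0, 1, 3, 3, 3, 3, 7, 8, 8]


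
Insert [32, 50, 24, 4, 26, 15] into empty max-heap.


Insert 32: [32]
Insert 50: [50, 32]
Insert 24: [50, 32, 24]
Insert 4: [50, 32, 24, 4]
Insert 26: [50, 32, 24, 4, 26]
Insert 15: [50, 32, 24, 4, 26, 15]

Final heap: [50, 32, 24, 4, 26, 15]


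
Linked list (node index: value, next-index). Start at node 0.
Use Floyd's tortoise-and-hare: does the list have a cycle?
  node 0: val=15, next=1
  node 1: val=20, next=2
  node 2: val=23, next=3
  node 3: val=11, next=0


Floyd's tortoise (slow, +1) and hare (fast, +2):
  init: slow=0, fast=0
  step 1: slow=1, fast=2
  step 2: slow=2, fast=0
  step 3: slow=3, fast=2
  step 4: slow=0, fast=0
  slow == fast at node 0: cycle detected

Cycle: yes


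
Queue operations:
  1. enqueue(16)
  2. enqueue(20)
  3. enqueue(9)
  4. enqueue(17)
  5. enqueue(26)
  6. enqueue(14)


enqueue(16) -> [16]
enqueue(20) -> [16, 20]
enqueue(9) -> [16, 20, 9]
enqueue(17) -> [16, 20, 9, 17]
enqueue(26) -> [16, 20, 9, 17, 26]
enqueue(14) -> [16, 20, 9, 17, 26, 14]

Final queue: [16, 20, 9, 17, 26, 14]


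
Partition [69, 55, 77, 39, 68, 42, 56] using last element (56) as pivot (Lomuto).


Pivot: 56
  55 <= 56: swap -> [55, 69, 77, 39, 68, 42, 56]
  39 <= 56: swap -> [55, 39, 77, 69, 68, 42, 56]
  42 <= 56: swap -> [55, 39, 42, 69, 68, 77, 56]
Place pivot at 3: [55, 39, 42, 56, 68, 77, 69]

Partitioned: [55, 39, 42, 56, 68, 77, 69]


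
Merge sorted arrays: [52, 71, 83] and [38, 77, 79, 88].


Take 38 from B
Take 52 from A
Take 71 from A
Take 77 from B
Take 79 from B
Take 83 from A

Merged: [38, 52, 71, 77, 79, 83, 88]


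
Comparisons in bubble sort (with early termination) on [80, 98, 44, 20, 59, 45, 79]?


Algorithm: bubble sort (with early termination)
Input: [80, 98, 44, 20, 59, 45, 79]
Sorted: [20, 44, 45, 59, 79, 80, 98]

18


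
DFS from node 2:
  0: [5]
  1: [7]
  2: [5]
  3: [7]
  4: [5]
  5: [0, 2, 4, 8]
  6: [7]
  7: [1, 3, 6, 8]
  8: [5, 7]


Visit 2, push [5]
Visit 5, push [8, 4, 0]
Visit 0, push []
Visit 4, push []
Visit 8, push [7]
Visit 7, push [6, 3, 1]
Visit 1, push []
Visit 3, push []
Visit 6, push []

DFS order: [2, 5, 0, 4, 8, 7, 1, 3, 6]


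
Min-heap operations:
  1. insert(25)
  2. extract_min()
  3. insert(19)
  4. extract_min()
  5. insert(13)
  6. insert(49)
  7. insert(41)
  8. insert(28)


insert(25) -> [25]
extract_min()->25, []
insert(19) -> [19]
extract_min()->19, []
insert(13) -> [13]
insert(49) -> [13, 49]
insert(41) -> [13, 49, 41]
insert(28) -> [13, 28, 41, 49]

Final heap: [13, 28, 41, 49]


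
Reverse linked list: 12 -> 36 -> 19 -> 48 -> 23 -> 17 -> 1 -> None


Step 1: curr=12, set curr.next=prev(None) | reversed so far: 12
Step 2: curr=36, set curr.next=prev(12) | reversed so far: 36 -> 12
Step 3: curr=19, set curr.next=prev(36) | reversed so far: 19 -> 36 -> 12
Step 4: curr=48, set curr.next=prev(19) | reversed so far: 48 -> 19 -> 36 -> 12
Step 5: curr=23, set curr.next=prev(48) | reversed so far: 23 -> 48 -> 19 -> 36 -> 12
Step 6: curr=17, set curr.next=prev(23) | reversed so far: 17 -> 23 -> 48 -> 19 -> 36 -> 12
Step 7: curr=1, set curr.next=prev(17) | reversed so far: 1 -> 17 -> 23 -> 48 -> 19 -> 36 -> 12

1 -> 17 -> 23 -> 48 -> 19 -> 36 -> 12 -> None


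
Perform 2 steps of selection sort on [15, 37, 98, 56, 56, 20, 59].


Initial: [15, 37, 98, 56, 56, 20, 59]
Step 1: min=15 at 0
  Swap: [15, 37, 98, 56, 56, 20, 59]
Step 2: min=20 at 5
  Swap: [15, 20, 98, 56, 56, 37, 59]

After 2 steps: [15, 20, 98, 56, 56, 37, 59]


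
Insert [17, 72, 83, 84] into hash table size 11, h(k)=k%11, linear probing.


Insert 17: h=6 -> slot 6
Insert 72: h=6, 1 probes -> slot 7
Insert 83: h=6, 2 probes -> slot 8
Insert 84: h=7, 2 probes -> slot 9

Table: [None, None, None, None, None, None, 17, 72, 83, 84, None]


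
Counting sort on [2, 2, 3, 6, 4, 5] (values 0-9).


Input: [2, 2, 3, 6, 4, 5]
Counts: [0, 0, 2, 1, 1, 1, 1, 0, 0, 0]

Sorted: [2, 2, 3, 4, 5, 6]


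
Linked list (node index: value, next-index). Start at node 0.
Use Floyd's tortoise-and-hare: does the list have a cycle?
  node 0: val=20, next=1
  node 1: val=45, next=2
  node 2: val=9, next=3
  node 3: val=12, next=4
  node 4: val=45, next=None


Floyd's tortoise (slow, +1) and hare (fast, +2):
  init: slow=0, fast=0
  step 1: slow=1, fast=2
  step 2: slow=2, fast=4
  step 3: fast -> None, no cycle

Cycle: no


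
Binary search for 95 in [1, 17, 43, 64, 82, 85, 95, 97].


Step 1: lo=0, hi=7, mid=3, val=64
Step 2: lo=4, hi=7, mid=5, val=85
Step 3: lo=6, hi=7, mid=6, val=95

Found at index 6


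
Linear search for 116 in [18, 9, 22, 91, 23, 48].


i=0: 18!=116
i=1: 9!=116
i=2: 22!=116
i=3: 91!=116
i=4: 23!=116
i=5: 48!=116

Not found, 6 comps


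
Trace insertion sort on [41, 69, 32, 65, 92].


Initial: [41, 69, 32, 65, 92]
Insert 69: [41, 69, 32, 65, 92]
Insert 32: [32, 41, 69, 65, 92]
Insert 65: [32, 41, 65, 69, 92]
Insert 92: [32, 41, 65, 69, 92]

Sorted: [32, 41, 65, 69, 92]


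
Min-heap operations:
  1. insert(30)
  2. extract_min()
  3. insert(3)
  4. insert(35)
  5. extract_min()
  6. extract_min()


insert(30) -> [30]
extract_min()->30, []
insert(3) -> [3]
insert(35) -> [3, 35]
extract_min()->3, [35]
extract_min()->35, []

Final heap: []


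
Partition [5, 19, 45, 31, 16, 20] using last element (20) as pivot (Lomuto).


Pivot: 20
  5 <= 20: advance i (no swap)
  19 <= 20: advance i (no swap)
  16 <= 20: swap -> [5, 19, 16, 31, 45, 20]
Place pivot at 3: [5, 19, 16, 20, 45, 31]

Partitioned: [5, 19, 16, 20, 45, 31]


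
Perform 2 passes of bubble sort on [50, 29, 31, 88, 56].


Initial: [50, 29, 31, 88, 56]
Pass 1: [29, 31, 50, 56, 88] (3 swaps)
Pass 2: [29, 31, 50, 56, 88] (0 swaps)

After 2 passes: [29, 31, 50, 56, 88]


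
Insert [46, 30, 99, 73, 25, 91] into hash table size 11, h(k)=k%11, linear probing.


Insert 46: h=2 -> slot 2
Insert 30: h=8 -> slot 8
Insert 99: h=0 -> slot 0
Insert 73: h=7 -> slot 7
Insert 25: h=3 -> slot 3
Insert 91: h=3, 1 probes -> slot 4

Table: [99, None, 46, 25, 91, None, None, 73, 30, None, None]


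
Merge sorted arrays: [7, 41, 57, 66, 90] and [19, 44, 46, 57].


Take 7 from A
Take 19 from B
Take 41 from A
Take 44 from B
Take 46 from B
Take 57 from A
Take 57 from B

Merged: [7, 19, 41, 44, 46, 57, 57, 66, 90]


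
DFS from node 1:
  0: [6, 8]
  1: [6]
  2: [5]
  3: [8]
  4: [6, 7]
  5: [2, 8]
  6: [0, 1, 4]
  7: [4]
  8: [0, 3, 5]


Visit 1, push [6]
Visit 6, push [4, 0]
Visit 0, push [8]
Visit 8, push [5, 3]
Visit 3, push []
Visit 5, push [2]
Visit 2, push []
Visit 4, push [7]
Visit 7, push []

DFS order: [1, 6, 0, 8, 3, 5, 2, 4, 7]


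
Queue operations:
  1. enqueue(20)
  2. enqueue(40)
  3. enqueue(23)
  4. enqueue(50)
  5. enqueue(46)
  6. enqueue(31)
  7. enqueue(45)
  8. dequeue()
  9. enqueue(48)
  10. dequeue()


enqueue(20) -> [20]
enqueue(40) -> [20, 40]
enqueue(23) -> [20, 40, 23]
enqueue(50) -> [20, 40, 23, 50]
enqueue(46) -> [20, 40, 23, 50, 46]
enqueue(31) -> [20, 40, 23, 50, 46, 31]
enqueue(45) -> [20, 40, 23, 50, 46, 31, 45]
dequeue()->20, [40, 23, 50, 46, 31, 45]
enqueue(48) -> [40, 23, 50, 46, 31, 45, 48]
dequeue()->40, [23, 50, 46, 31, 45, 48]

Final queue: [23, 50, 46, 31, 45, 48]


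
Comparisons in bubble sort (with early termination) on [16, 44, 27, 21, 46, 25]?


Algorithm: bubble sort (with early termination)
Input: [16, 44, 27, 21, 46, 25]
Sorted: [16, 21, 25, 27, 44, 46]

14


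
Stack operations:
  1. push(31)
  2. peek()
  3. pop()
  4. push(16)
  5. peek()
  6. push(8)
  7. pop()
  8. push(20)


push(31) -> [31]
peek()->31
pop()->31, []
push(16) -> [16]
peek()->16
push(8) -> [16, 8]
pop()->8, [16]
push(20) -> [16, 20]

Final stack: [16, 20]


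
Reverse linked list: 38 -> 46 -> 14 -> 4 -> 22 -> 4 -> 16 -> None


Step 1: curr=38, set curr.next=prev(None) | reversed so far: 38
Step 2: curr=46, set curr.next=prev(38) | reversed so far: 46 -> 38
Step 3: curr=14, set curr.next=prev(46) | reversed so far: 14 -> 46 -> 38
Step 4: curr=4, set curr.next=prev(14) | reversed so far: 4 -> 14 -> 46 -> 38
Step 5: curr=22, set curr.next=prev(4) | reversed so far: 22 -> 4 -> 14 -> 46 -> 38
Step 6: curr=4, set curr.next=prev(22) | reversed so far: 4 -> 22 -> 4 -> 14 -> 46 -> 38
Step 7: curr=16, set curr.next=prev(4) | reversed so far: 16 -> 4 -> 22 -> 4 -> 14 -> 46 -> 38

16 -> 4 -> 22 -> 4 -> 14 -> 46 -> 38 -> None


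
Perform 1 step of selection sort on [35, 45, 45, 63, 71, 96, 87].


Initial: [35, 45, 45, 63, 71, 96, 87]
Step 1: min=35 at 0
  Swap: [35, 45, 45, 63, 71, 96, 87]

After 1 step: [35, 45, 45, 63, 71, 96, 87]


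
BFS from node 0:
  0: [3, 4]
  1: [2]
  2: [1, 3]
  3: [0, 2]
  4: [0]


Visit 0, enqueue [3, 4]
Visit 3, enqueue [2]
Visit 4, enqueue []
Visit 2, enqueue [1]
Visit 1, enqueue []

BFS order: [0, 3, 4, 2, 1]


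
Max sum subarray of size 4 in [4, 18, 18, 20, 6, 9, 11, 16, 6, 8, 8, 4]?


[0:4]: 60
[1:5]: 62
[2:6]: 53
[3:7]: 46
[4:8]: 42
[5:9]: 42
[6:10]: 41
[7:11]: 38
[8:12]: 26

Max: 62 at [1:5]


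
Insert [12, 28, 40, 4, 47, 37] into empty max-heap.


Insert 12: [12]
Insert 28: [28, 12]
Insert 40: [40, 12, 28]
Insert 4: [40, 12, 28, 4]
Insert 47: [47, 40, 28, 4, 12]
Insert 37: [47, 40, 37, 4, 12, 28]

Final heap: [47, 40, 37, 4, 12, 28]


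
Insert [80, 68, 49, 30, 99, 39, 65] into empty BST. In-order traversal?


Insert 80: root
Insert 68: L from 80
Insert 49: L from 80 -> L from 68
Insert 30: L from 80 -> L from 68 -> L from 49
Insert 99: R from 80
Insert 39: L from 80 -> L from 68 -> L from 49 -> R from 30
Insert 65: L from 80 -> L from 68 -> R from 49

In-order: [30, 39, 49, 65, 68, 80, 99]


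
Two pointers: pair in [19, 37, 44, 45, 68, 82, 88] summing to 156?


lo=0(19)+hi=6(88)=107
lo=1(37)+hi=6(88)=125
lo=2(44)+hi=6(88)=132
lo=3(45)+hi=6(88)=133
lo=4(68)+hi=6(88)=156

Yes: 68+88=156


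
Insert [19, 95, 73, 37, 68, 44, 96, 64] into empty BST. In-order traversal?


Insert 19: root
Insert 95: R from 19
Insert 73: R from 19 -> L from 95
Insert 37: R from 19 -> L from 95 -> L from 73
Insert 68: R from 19 -> L from 95 -> L from 73 -> R from 37
Insert 44: R from 19 -> L from 95 -> L from 73 -> R from 37 -> L from 68
Insert 96: R from 19 -> R from 95
Insert 64: R from 19 -> L from 95 -> L from 73 -> R from 37 -> L from 68 -> R from 44

In-order: [19, 37, 44, 64, 68, 73, 95, 96]


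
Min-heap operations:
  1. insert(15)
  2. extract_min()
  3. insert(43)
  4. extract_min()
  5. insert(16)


insert(15) -> [15]
extract_min()->15, []
insert(43) -> [43]
extract_min()->43, []
insert(16) -> [16]

Final heap: [16]


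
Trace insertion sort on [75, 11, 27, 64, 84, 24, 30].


Initial: [75, 11, 27, 64, 84, 24, 30]
Insert 11: [11, 75, 27, 64, 84, 24, 30]
Insert 27: [11, 27, 75, 64, 84, 24, 30]
Insert 64: [11, 27, 64, 75, 84, 24, 30]
Insert 84: [11, 27, 64, 75, 84, 24, 30]
Insert 24: [11, 24, 27, 64, 75, 84, 30]
Insert 30: [11, 24, 27, 30, 64, 75, 84]

Sorted: [11, 24, 27, 30, 64, 75, 84]


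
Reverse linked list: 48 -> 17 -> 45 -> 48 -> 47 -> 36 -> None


Step 1: curr=48, set curr.next=prev(None) | reversed so far: 48
Step 2: curr=17, set curr.next=prev(48) | reversed so far: 17 -> 48
Step 3: curr=45, set curr.next=prev(17) | reversed so far: 45 -> 17 -> 48
Step 4: curr=48, set curr.next=prev(45) | reversed so far: 48 -> 45 -> 17 -> 48
Step 5: curr=47, set curr.next=prev(48) | reversed so far: 47 -> 48 -> 45 -> 17 -> 48
Step 6: curr=36, set curr.next=prev(47) | reversed so far: 36 -> 47 -> 48 -> 45 -> 17 -> 48

36 -> 47 -> 48 -> 45 -> 17 -> 48 -> None


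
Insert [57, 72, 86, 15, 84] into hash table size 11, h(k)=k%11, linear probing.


Insert 57: h=2 -> slot 2
Insert 72: h=6 -> slot 6
Insert 86: h=9 -> slot 9
Insert 15: h=4 -> slot 4
Insert 84: h=7 -> slot 7

Table: [None, None, 57, None, 15, None, 72, 84, None, 86, None]


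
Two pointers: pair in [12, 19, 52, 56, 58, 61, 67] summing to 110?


lo=0(12)+hi=6(67)=79
lo=1(19)+hi=6(67)=86
lo=2(52)+hi=6(67)=119
lo=2(52)+hi=5(61)=113
lo=2(52)+hi=4(58)=110

Yes: 52+58=110


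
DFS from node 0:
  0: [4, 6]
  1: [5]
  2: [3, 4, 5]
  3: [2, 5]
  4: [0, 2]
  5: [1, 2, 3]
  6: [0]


Visit 0, push [6, 4]
Visit 4, push [2]
Visit 2, push [5, 3]
Visit 3, push [5]
Visit 5, push [1]
Visit 1, push []
Visit 6, push []

DFS order: [0, 4, 2, 3, 5, 1, 6]


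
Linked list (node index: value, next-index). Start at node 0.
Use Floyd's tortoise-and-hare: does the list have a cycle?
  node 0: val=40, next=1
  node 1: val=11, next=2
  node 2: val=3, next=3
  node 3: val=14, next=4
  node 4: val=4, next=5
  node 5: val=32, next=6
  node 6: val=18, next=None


Floyd's tortoise (slow, +1) and hare (fast, +2):
  init: slow=0, fast=0
  step 1: slow=1, fast=2
  step 2: slow=2, fast=4
  step 3: slow=3, fast=6
  step 4: fast -> None, no cycle

Cycle: no


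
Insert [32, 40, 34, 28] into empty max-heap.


Insert 32: [32]
Insert 40: [40, 32]
Insert 34: [40, 32, 34]
Insert 28: [40, 32, 34, 28]

Final heap: [40, 32, 34, 28]


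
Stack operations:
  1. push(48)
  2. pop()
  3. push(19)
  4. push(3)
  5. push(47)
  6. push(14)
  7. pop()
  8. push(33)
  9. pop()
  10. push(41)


push(48) -> [48]
pop()->48, []
push(19) -> [19]
push(3) -> [19, 3]
push(47) -> [19, 3, 47]
push(14) -> [19, 3, 47, 14]
pop()->14, [19, 3, 47]
push(33) -> [19, 3, 47, 33]
pop()->33, [19, 3, 47]
push(41) -> [19, 3, 47, 41]

Final stack: [19, 3, 47, 41]


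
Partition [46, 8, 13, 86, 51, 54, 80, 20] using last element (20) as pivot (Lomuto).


Pivot: 20
  8 <= 20: swap -> [8, 46, 13, 86, 51, 54, 80, 20]
  13 <= 20: swap -> [8, 13, 46, 86, 51, 54, 80, 20]
Place pivot at 2: [8, 13, 20, 86, 51, 54, 80, 46]

Partitioned: [8, 13, 20, 86, 51, 54, 80, 46]


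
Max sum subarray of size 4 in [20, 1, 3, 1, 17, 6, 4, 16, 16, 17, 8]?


[0:4]: 25
[1:5]: 22
[2:6]: 27
[3:7]: 28
[4:8]: 43
[5:9]: 42
[6:10]: 53
[7:11]: 57

Max: 57 at [7:11]


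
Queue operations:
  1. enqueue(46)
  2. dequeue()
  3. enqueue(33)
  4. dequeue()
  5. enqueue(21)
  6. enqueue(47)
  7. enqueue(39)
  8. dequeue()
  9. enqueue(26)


enqueue(46) -> [46]
dequeue()->46, []
enqueue(33) -> [33]
dequeue()->33, []
enqueue(21) -> [21]
enqueue(47) -> [21, 47]
enqueue(39) -> [21, 47, 39]
dequeue()->21, [47, 39]
enqueue(26) -> [47, 39, 26]

Final queue: [47, 39, 26]


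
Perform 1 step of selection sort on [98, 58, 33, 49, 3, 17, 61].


Initial: [98, 58, 33, 49, 3, 17, 61]
Step 1: min=3 at 4
  Swap: [3, 58, 33, 49, 98, 17, 61]

After 1 step: [3, 58, 33, 49, 98, 17, 61]


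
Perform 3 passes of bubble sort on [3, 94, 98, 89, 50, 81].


Initial: [3, 94, 98, 89, 50, 81]
Pass 1: [3, 94, 89, 50, 81, 98] (3 swaps)
Pass 2: [3, 89, 50, 81, 94, 98] (3 swaps)
Pass 3: [3, 50, 81, 89, 94, 98] (2 swaps)

After 3 passes: [3, 50, 81, 89, 94, 98]


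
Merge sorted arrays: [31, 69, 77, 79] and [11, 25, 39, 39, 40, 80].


Take 11 from B
Take 25 from B
Take 31 from A
Take 39 from B
Take 39 from B
Take 40 from B
Take 69 from A
Take 77 from A
Take 79 from A

Merged: [11, 25, 31, 39, 39, 40, 69, 77, 79, 80]


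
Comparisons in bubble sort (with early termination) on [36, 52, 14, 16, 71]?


Algorithm: bubble sort (with early termination)
Input: [36, 52, 14, 16, 71]
Sorted: [14, 16, 36, 52, 71]

9


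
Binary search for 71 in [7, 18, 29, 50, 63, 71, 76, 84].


Step 1: lo=0, hi=7, mid=3, val=50
Step 2: lo=4, hi=7, mid=5, val=71

Found at index 5


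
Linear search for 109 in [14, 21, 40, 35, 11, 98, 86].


i=0: 14!=109
i=1: 21!=109
i=2: 40!=109
i=3: 35!=109
i=4: 11!=109
i=5: 98!=109
i=6: 86!=109

Not found, 7 comps


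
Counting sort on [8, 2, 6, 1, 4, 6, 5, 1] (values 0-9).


Input: [8, 2, 6, 1, 4, 6, 5, 1]
Counts: [0, 2, 1, 0, 1, 1, 2, 0, 1, 0]

Sorted: [1, 1, 2, 4, 5, 6, 6, 8]


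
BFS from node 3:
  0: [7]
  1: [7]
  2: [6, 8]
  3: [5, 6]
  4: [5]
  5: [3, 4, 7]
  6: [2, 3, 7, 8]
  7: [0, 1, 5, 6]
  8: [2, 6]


Visit 3, enqueue [5, 6]
Visit 5, enqueue [4, 7]
Visit 6, enqueue [2, 8]
Visit 4, enqueue []
Visit 7, enqueue [0, 1]
Visit 2, enqueue []
Visit 8, enqueue []
Visit 0, enqueue []
Visit 1, enqueue []

BFS order: [3, 5, 6, 4, 7, 2, 8, 0, 1]


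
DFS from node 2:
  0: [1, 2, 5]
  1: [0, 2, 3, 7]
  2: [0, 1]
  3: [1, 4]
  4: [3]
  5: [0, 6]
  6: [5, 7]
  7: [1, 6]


Visit 2, push [1, 0]
Visit 0, push [5, 1]
Visit 1, push [7, 3]
Visit 3, push [4]
Visit 4, push []
Visit 7, push [6]
Visit 6, push [5]
Visit 5, push []

DFS order: [2, 0, 1, 3, 4, 7, 6, 5]


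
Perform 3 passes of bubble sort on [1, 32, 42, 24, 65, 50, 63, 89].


Initial: [1, 32, 42, 24, 65, 50, 63, 89]
Pass 1: [1, 32, 24, 42, 50, 63, 65, 89] (3 swaps)
Pass 2: [1, 24, 32, 42, 50, 63, 65, 89] (1 swaps)
Pass 3: [1, 24, 32, 42, 50, 63, 65, 89] (0 swaps)

After 3 passes: [1, 24, 32, 42, 50, 63, 65, 89]


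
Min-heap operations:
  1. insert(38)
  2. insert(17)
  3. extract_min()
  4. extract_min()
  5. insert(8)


insert(38) -> [38]
insert(17) -> [17, 38]
extract_min()->17, [38]
extract_min()->38, []
insert(8) -> [8]

Final heap: [8]


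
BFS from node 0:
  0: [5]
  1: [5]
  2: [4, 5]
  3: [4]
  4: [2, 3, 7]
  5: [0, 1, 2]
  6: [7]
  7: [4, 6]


Visit 0, enqueue [5]
Visit 5, enqueue [1, 2]
Visit 1, enqueue []
Visit 2, enqueue [4]
Visit 4, enqueue [3, 7]
Visit 3, enqueue []
Visit 7, enqueue [6]
Visit 6, enqueue []

BFS order: [0, 5, 1, 2, 4, 3, 7, 6]


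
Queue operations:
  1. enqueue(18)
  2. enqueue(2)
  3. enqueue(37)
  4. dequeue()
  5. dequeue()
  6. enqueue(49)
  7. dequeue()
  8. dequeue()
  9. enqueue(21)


enqueue(18) -> [18]
enqueue(2) -> [18, 2]
enqueue(37) -> [18, 2, 37]
dequeue()->18, [2, 37]
dequeue()->2, [37]
enqueue(49) -> [37, 49]
dequeue()->37, [49]
dequeue()->49, []
enqueue(21) -> [21]

Final queue: [21]


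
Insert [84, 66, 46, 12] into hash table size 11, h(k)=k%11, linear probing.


Insert 84: h=7 -> slot 7
Insert 66: h=0 -> slot 0
Insert 46: h=2 -> slot 2
Insert 12: h=1 -> slot 1

Table: [66, 12, 46, None, None, None, None, 84, None, None, None]


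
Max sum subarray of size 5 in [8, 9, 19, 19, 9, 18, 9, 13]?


[0:5]: 64
[1:6]: 74
[2:7]: 74
[3:8]: 68

Max: 74 at [1:6]


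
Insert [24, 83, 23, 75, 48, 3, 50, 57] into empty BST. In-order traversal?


Insert 24: root
Insert 83: R from 24
Insert 23: L from 24
Insert 75: R from 24 -> L from 83
Insert 48: R from 24 -> L from 83 -> L from 75
Insert 3: L from 24 -> L from 23
Insert 50: R from 24 -> L from 83 -> L from 75 -> R from 48
Insert 57: R from 24 -> L from 83 -> L from 75 -> R from 48 -> R from 50

In-order: [3, 23, 24, 48, 50, 57, 75, 83]


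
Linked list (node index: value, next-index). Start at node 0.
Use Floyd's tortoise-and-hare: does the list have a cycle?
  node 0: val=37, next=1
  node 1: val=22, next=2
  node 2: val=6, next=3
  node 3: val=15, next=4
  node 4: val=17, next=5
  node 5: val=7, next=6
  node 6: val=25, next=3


Floyd's tortoise (slow, +1) and hare (fast, +2):
  init: slow=0, fast=0
  step 1: slow=1, fast=2
  step 2: slow=2, fast=4
  step 3: slow=3, fast=6
  step 4: slow=4, fast=4
  slow == fast at node 4: cycle detected

Cycle: yes
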